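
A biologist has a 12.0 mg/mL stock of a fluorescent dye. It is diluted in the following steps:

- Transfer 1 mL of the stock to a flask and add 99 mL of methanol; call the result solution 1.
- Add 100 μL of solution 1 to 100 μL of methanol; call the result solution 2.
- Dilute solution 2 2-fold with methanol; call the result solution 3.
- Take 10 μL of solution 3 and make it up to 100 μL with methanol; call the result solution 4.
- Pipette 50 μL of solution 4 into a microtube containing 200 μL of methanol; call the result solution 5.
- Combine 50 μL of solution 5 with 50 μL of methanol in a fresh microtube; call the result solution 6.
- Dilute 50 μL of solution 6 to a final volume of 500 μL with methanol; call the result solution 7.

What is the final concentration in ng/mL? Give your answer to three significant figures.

Step 1: 1 mL + 99 mL = 100 mL total → factor 100/1 = 100
Step 2: 100 μL + 100 μL = 200 μL total → factor 200/100 = 2
Step 3: 2-fold → factor 2
Step 4: 10 μL brought to 100 μL → factor 100/10 = 10
Step 5: 50 μL + 200 μL = 250 μL total → factor 250/50 = 5
Step 6: 50 μL + 50 μL = 100 μL total → factor 100/50 = 2
Step 7: 50 μL brought to 500 μL → factor 500/50 = 10
Overall dilution factor = 100 × 2 × 2 × 10 × 5 × 2 × 10 = 4 × 10^5
Final = 12.0 mg/mL / 4 × 10^5 = 3.000 × 10^-5 mg/mL = 30.0 ng/mL

30.0 ng/mL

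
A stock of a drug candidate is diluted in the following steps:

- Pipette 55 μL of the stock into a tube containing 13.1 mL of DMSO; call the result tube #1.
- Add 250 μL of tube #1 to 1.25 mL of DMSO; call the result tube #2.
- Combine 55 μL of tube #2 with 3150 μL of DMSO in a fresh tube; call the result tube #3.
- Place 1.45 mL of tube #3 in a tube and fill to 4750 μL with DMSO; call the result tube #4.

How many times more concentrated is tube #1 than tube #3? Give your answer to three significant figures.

350

Step 1: 55 μL + 13.1 mL = 13155 μL total → factor 13155/55 = 239.18
Step 2: 250 μL + 1.25 mL = 1500 μL total → factor 1500/250 = 6
Step 3: 55 μL + 3150 μL = 3205 μL total → factor 3205/55 = 58.273
Dilution factor to tube #1 = 239.18; to tube #3 = 83627
[tube #1]/[tube #3] = (factor to tube #3)/(factor to tube #1) = 83627/239.18 = 350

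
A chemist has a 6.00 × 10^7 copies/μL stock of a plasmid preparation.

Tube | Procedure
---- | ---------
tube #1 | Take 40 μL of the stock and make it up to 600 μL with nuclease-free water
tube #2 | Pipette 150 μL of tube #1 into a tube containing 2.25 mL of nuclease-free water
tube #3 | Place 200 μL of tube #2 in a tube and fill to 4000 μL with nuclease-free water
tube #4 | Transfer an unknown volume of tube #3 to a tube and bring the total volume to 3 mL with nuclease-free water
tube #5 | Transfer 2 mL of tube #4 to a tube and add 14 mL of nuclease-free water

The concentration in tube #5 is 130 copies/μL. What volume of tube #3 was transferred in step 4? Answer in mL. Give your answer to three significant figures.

Step 1: 40 μL brought to 600 μL → factor 600/40 = 15
Step 2: 150 μL + 2.25 mL = 2400 μL total → factor 2400/150 = 16
Step 3: 200 μL brought to 4000 μL → factor 4000/200 = 20
Step 4: v brought to 3 mL → factor = 3 mL/v
Step 5: 2 mL + 14 mL = 16 mL total → factor 16/2 = 8
Product of known-step factors = 38400
Overall factor = 6.00 × 10^7 copies/μL / (130 copies/μL) = 4.6154 × 10^5
Step-4 factor = 4.6154 × 10^5 / 38400 = 12.019
v = 3 mL / 12.019 = 0.250 mL

0.250 mL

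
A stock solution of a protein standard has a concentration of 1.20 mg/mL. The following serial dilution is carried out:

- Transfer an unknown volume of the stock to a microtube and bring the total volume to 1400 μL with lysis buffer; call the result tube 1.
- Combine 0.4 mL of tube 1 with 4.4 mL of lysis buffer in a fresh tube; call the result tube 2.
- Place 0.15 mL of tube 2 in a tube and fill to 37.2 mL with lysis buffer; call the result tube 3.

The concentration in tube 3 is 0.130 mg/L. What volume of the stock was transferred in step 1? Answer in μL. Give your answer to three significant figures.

Step 1: v brought to 1400 μL → factor = 1400 μL/v
Step 2: 0.4 mL + 4.4 mL = 4.8 mL total → factor 4.8/0.4 = 12
Step 3: 0.15 mL brought to 37.2 mL → factor 37.2/0.15 = 248
Product of known-step factors = 2976
Overall factor = 1.20 mg/mL / (0.130 mg/L) = 9230.8
Step-1 factor = 9230.8 / 2976 = 3.1017
v = 1400 μL / 3.1017 = 451 μL

451 μL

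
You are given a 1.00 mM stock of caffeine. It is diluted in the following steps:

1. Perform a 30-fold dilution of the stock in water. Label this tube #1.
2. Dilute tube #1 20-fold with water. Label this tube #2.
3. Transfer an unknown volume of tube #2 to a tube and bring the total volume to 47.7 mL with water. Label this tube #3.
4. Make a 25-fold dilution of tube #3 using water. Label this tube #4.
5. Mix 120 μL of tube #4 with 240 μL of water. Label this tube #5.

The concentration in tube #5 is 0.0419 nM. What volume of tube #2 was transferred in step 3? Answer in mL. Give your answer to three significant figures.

0.0899 mL

Step 1: 30-fold → factor 30
Step 2: 20-fold → factor 20
Step 3: v brought to 47.7 mL → factor = 47.7 mL/v
Step 4: 25-fold → factor 25
Step 5: 120 μL + 240 μL = 360 μL total → factor 360/120 = 3
Product of known-step factors = 45000
Overall factor = 1.00 mM / (0.0419 nM) = 2.3866 × 10^7
Step-3 factor = 2.3866 × 10^7 / 45000 = 530.36
v = 47.7 mL / 530.36 = 0.0899 mL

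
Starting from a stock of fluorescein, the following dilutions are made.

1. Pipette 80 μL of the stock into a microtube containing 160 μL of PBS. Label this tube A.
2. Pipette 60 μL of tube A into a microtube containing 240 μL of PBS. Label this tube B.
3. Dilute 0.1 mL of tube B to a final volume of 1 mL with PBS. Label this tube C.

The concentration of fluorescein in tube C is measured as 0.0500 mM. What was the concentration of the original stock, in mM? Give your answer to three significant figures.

Step 1: 80 μL + 160 μL = 240 μL total → factor 240/80 = 3
Step 2: 60 μL + 240 μL = 300 μL total → factor 300/60 = 5
Step 3: 0.1 mL brought to 1 mL → factor 1/0.1 = 10
Overall dilution factor = 3 × 5 × 10 = 150
Stock = 0.0500 mM × 150 = 7.50 mM

7.50 mM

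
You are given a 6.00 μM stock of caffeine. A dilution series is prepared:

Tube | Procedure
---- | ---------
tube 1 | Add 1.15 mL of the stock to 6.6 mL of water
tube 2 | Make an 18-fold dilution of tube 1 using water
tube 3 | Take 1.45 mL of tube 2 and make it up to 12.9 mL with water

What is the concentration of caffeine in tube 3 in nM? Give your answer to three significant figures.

Step 1: 1.15 mL + 6.6 mL = 7.75 mL total → factor 7.75/1.15 = 6.7391
Step 2: 18-fold → factor 18
Step 3: 1.45 mL brought to 12.9 mL → factor 12.9/1.45 = 8.8966
Overall dilution factor = 6.7391 × 18 × 8.8966 = 1079.2
Final = 6.00 μM / 1079.2 = 0.005560 μM = 5.56 nM

5.56 nM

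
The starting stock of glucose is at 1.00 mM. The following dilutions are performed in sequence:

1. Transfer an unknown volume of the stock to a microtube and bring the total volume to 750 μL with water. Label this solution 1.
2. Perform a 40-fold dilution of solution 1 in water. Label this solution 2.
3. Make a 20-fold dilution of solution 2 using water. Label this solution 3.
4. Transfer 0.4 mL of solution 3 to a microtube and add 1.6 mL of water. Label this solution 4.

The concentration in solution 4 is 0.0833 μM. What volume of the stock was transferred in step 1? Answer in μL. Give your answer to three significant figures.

Step 1: v brought to 750 μL → factor = 750 μL/v
Step 2: 40-fold → factor 40
Step 3: 20-fold → factor 20
Step 4: 0.4 mL + 1.6 mL = 2 mL total → factor 2/0.4 = 5
Product of known-step factors = 4000
Overall factor = 1.00 mM / (0.0833 μM) = 12005
Step-1 factor = 12005 / 4000 = 3.0012
v = 750 μL / 3.0012 = 250 μL

250 μL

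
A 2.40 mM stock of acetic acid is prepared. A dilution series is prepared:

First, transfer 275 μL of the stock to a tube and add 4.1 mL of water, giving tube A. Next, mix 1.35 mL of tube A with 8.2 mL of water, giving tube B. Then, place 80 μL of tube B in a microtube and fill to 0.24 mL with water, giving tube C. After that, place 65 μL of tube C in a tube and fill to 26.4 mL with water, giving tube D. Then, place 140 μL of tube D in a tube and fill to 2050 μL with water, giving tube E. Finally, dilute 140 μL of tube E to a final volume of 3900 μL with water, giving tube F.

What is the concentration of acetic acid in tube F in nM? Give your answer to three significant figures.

Step 1: 275 μL + 4.1 mL = 4375 μL total → factor 4375/275 = 15.909
Step 2: 1.35 mL + 8.2 mL = 9.55 mL total → factor 9.55/1.35 = 7.0741
Step 3: 80 μL brought to 0.24 mL → factor 240/80 = 3
Step 4: 65 μL brought to 26.4 mL → factor 26400/65 = 406.15
Step 5: 140 μL brought to 2050 μL → factor 2050/140 = 14.643
Step 6: 140 μL brought to 3900 μL → factor 3900/140 = 27.857
Overall dilution factor = 15.909 × 7.0741 × 3 × 406.15 × 14.643 × 27.857 = 5.5936 × 10^7
Final = 2.40 mM / 5.5936 × 10^7 = 4.291 × 10^-8 mM = 0.0429 nM

0.0429 nM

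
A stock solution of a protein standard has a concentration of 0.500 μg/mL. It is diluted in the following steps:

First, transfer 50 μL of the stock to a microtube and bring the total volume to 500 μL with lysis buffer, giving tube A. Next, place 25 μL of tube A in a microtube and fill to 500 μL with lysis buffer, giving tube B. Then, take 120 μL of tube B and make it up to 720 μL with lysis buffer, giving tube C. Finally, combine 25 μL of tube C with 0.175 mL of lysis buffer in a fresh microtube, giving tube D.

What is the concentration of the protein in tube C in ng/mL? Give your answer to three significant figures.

0.417 ng/mL

Step 1: 50 μL brought to 500 μL → factor 500/50 = 10
Step 2: 25 μL brought to 500 μL → factor 500/25 = 20
Step 3: 120 μL brought to 720 μL → factor 720/120 = 6
Dilution factor through tube C = 10 × 20 × 6 = 1200
[tube C] = 0.500 μg/mL / 1200 = 0.0004167 μg/mL = 0.417 ng/mL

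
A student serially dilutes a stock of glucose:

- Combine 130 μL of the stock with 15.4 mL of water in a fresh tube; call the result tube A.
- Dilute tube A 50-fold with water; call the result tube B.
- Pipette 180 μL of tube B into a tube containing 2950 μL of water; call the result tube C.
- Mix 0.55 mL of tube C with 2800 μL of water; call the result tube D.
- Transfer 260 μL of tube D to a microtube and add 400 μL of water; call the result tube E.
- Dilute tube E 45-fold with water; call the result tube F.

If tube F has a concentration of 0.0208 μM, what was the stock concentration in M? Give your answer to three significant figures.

Step 1: 130 μL + 15.4 mL = 15530 μL total → factor 15530/130 = 119.46
Step 2: 50-fold → factor 50
Step 3: 180 μL + 2950 μL = 3130 μL total → factor 3130/180 = 17.389
Step 4: 0.55 mL + 2800 μL = 3.35 mL total → factor 3.35/0.55 = 6.0909
Step 5: 260 μL + 400 μL = 660 μL total → factor 660/260 = 2.5385
Step 6: 45-fold → factor 45
Overall dilution factor = 119.46 × 50 × 17.389 × 6.0909 × 2.5385 × 45 = 7.2266 × 10^7
Stock = 0.0208 μM × 7.2266 × 10^7 = 1.503 × 10^6 μM = 1.50 M

1.50 M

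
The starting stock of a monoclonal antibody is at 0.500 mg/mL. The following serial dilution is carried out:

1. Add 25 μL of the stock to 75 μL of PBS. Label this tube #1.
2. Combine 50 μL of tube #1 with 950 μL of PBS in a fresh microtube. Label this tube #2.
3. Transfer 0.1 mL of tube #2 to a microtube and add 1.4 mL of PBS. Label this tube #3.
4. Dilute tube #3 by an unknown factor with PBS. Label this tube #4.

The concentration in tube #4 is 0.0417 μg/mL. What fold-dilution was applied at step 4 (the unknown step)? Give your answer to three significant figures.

9.99-fold

Step 1: 25 μL + 75 μL = 100 μL total → factor 100/25 = 4
Step 2: 50 μL + 950 μL = 1000 μL total → factor 1000/50 = 20
Step 3: 0.1 mL + 1.4 mL = 1.5 mL total → factor 1.5/0.1 = 15
Step 4: unknown factor x
Product of known-step factors = 1200
Overall factor = 0.500 mg/mL / (0.0417 μg/mL) = 11990
x = 11990 / 1200 = 9.99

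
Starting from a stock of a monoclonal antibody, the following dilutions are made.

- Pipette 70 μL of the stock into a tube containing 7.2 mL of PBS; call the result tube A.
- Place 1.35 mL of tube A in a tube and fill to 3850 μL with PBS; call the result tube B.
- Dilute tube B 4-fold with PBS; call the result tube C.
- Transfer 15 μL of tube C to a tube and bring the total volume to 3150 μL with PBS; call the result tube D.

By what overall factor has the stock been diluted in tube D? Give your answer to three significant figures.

Step 1: 70 μL + 7.2 mL = 7270 μL total → factor 7270/70 = 103.86
Step 2: 1.35 mL brought to 3850 μL → factor 3.85/1.35 = 2.8519
Step 3: 4-fold → factor 4
Step 4: 15 μL brought to 3150 μL → factor 3150/15 = 210
Overall dilution factor = 103.86 × 2.8519 × 4 × 210 = 2.488 × 10^5

2.49 × 10^5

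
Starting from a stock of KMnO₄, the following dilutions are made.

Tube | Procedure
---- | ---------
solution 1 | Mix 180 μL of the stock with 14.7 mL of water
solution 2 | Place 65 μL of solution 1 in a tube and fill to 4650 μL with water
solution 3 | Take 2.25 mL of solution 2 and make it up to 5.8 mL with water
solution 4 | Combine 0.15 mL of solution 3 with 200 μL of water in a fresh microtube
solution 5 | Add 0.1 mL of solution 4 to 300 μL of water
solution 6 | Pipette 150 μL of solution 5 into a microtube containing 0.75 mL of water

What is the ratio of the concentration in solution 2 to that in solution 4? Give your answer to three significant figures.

6.01

Step 1: 180 μL + 14.7 mL = 14880 μL total → factor 14880/180 = 82.667
Step 2: 65 μL brought to 4650 μL → factor 4650/65 = 71.538
Step 3: 2.25 mL brought to 5.8 mL → factor 5.8/2.25 = 2.5778
Step 4: 0.15 mL + 200 μL = 0.35 mL total → factor 0.35/0.15 = 2.3333
Dilution factor to solution 2 = 5913.8; to solution 4 = 35571
[solution 2]/[solution 4] = (factor to solution 4)/(factor to solution 2) = 35571/5913.8 = 6.01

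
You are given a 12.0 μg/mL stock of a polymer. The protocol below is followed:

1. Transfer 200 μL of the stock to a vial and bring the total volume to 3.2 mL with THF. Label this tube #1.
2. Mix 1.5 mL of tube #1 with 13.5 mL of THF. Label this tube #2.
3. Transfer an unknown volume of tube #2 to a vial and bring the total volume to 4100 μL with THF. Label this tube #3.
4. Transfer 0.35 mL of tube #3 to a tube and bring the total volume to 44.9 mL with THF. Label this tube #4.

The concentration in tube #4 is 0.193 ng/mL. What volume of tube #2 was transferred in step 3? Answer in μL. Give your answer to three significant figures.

1.35 × 10^3 μL

Step 1: 200 μL brought to 3.2 mL → factor 3200/200 = 16
Step 2: 1.5 mL + 13.5 mL = 15 mL total → factor 15/1.5 = 10
Step 3: v brought to 4100 μL → factor = 4100 μL/v
Step 4: 0.35 mL brought to 44.9 mL → factor 44.9/0.35 = 128.29
Product of known-step factors = 20526
Overall factor = 12.0 μg/mL / (0.193 ng/mL) = 62176
Step-3 factor = 62176 / 20526 = 3.0292
v = 4100 μL / 3.0292 = 1.35 × 10^3 μL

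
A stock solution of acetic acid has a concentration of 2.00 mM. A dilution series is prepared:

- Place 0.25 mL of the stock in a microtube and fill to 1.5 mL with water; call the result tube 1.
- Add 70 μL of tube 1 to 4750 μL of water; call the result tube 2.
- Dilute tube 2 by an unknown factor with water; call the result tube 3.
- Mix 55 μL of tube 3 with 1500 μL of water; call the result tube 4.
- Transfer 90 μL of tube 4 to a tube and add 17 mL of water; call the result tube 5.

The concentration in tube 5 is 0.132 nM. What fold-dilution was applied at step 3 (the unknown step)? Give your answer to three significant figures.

Step 1: 0.25 mL brought to 1.5 mL → factor 1.5/0.25 = 6
Step 2: 70 μL + 4750 μL = 4820 μL total → factor 4820/70 = 68.857
Step 3: unknown factor x
Step 4: 55 μL + 1500 μL = 1555 μL total → factor 1555/55 = 28.273
Step 5: 90 μL + 17 mL = 17090 μL total → factor 17090/90 = 189.89
Product of known-step factors = 2.218 × 10^6
Overall factor = 2.00 mM / (0.132 nM) = 1.5152 × 10^7
x = 1.5152 × 10^7 / 2.218 × 10^6 = 6.83

6.83-fold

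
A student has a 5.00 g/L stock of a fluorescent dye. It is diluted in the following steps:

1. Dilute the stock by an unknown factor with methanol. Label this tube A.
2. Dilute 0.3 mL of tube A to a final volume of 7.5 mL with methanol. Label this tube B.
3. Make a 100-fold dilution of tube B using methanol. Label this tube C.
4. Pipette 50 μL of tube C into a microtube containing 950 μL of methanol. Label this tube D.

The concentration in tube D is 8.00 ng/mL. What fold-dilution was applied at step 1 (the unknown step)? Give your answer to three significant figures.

Step 1: unknown factor x
Step 2: 0.3 mL brought to 7.5 mL → factor 7.5/0.3 = 25
Step 3: 100-fold → factor 100
Step 4: 50 μL + 950 μL = 1000 μL total → factor 1000/50 = 20
Product of known-step factors = 50000
Overall factor = 5.00 g/L / (8.00 ng/mL) = 6.25 × 10^5
x = 6.25 × 10^5 / 50000 = 12.5

12.5-fold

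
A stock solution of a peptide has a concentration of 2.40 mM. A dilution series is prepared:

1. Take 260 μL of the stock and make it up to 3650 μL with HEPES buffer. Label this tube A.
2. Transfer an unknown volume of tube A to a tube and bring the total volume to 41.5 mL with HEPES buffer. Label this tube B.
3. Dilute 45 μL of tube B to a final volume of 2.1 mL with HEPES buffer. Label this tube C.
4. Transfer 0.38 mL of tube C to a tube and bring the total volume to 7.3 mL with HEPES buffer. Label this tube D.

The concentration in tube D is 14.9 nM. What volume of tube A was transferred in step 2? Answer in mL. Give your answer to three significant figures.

3.24 mL

Step 1: 260 μL brought to 3650 μL → factor 3650/260 = 14.038
Step 2: v brought to 41.5 mL → factor = 41.5 mL/v
Step 3: 45 μL brought to 2.1 mL → factor 2100/45 = 46.667
Step 4: 0.38 mL brought to 7.3 mL → factor 7.3/0.38 = 19.211
Product of known-step factors = 12585
Overall factor = 2.40 mM / (14.9 nM) = 1.6107 × 10^5
Step-2 factor = 1.6107 × 10^5 / 12585 = 12.799
v = 41.5 mL / 12.799 = 3.24 mL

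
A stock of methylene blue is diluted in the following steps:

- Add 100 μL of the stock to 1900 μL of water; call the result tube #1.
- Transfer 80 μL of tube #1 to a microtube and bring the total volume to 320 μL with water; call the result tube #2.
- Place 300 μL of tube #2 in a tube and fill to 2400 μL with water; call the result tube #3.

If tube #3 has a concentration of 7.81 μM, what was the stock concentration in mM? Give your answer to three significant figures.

5.00 mM

Step 1: 100 μL + 1900 μL = 2000 μL total → factor 2000/100 = 20
Step 2: 80 μL brought to 320 μL → factor 320/80 = 4
Step 3: 300 μL brought to 2400 μL → factor 2400/300 = 8
Overall dilution factor = 20 × 4 × 8 = 640
Stock = 7.81 μM × 640 = 4998 μM = 5.00 mM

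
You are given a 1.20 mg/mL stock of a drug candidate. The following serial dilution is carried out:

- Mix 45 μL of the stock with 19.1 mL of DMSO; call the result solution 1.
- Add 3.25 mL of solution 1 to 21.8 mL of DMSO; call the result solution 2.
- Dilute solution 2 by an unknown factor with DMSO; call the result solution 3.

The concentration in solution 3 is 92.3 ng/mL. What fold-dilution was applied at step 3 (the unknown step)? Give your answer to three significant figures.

Step 1: 45 μL + 19.1 mL = 19145 μL total → factor 19145/45 = 425.44
Step 2: 3.25 mL + 21.8 mL = 25.05 mL total → factor 25.05/3.25 = 7.7077
Step 3: unknown factor x
Product of known-step factors = 3279.2
Overall factor = 1.20 mg/mL / (92.3 ng/mL) = 13001
x = 13001 / 3279.2 = 3.96

3.96-fold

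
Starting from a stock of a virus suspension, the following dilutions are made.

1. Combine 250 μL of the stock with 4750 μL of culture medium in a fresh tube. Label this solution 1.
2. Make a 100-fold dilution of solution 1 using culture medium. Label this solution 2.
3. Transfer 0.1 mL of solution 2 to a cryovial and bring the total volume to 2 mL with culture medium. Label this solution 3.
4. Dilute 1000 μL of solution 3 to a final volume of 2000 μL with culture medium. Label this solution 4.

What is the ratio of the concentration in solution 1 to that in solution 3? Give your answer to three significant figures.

Step 1: 250 μL + 4750 μL = 5000 μL total → factor 5000/250 = 20
Step 2: 100-fold → factor 100
Step 3: 0.1 mL brought to 2 mL → factor 2/0.1 = 20
Dilution factor to solution 1 = 20; to solution 3 = 40000
[solution 1]/[solution 3] = (factor to solution 3)/(factor to solution 1) = 40000/20 = 2.00 × 10^3

2.00 × 10^3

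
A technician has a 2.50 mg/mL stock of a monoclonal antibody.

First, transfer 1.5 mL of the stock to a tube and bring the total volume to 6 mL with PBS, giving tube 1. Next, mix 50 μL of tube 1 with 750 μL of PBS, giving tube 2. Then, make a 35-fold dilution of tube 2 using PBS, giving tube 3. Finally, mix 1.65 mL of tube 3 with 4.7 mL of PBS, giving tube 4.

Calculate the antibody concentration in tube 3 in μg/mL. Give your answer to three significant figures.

Step 1: 1.5 mL brought to 6 mL → factor 6/1.5 = 4
Step 2: 50 μL + 750 μL = 800 μL total → factor 800/50 = 16
Step 3: 35-fold → factor 35
Dilution factor through tube 3 = 4 × 16 × 35 = 2240
[tube 3] = 2.50 mg/mL / 2240 = 0.001116 mg/mL = 1.12 μg/mL

1.12 μg/mL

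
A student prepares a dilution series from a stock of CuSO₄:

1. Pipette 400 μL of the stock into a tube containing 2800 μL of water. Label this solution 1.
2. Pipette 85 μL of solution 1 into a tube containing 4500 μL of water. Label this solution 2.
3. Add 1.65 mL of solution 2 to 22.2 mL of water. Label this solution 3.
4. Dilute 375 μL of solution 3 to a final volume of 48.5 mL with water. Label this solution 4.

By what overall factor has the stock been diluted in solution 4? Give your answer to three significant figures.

8.07 × 10^5

Step 1: 400 μL + 2800 μL = 3200 μL total → factor 3200/400 = 8
Step 2: 85 μL + 4500 μL = 4585 μL total → factor 4585/85 = 53.941
Step 3: 1.65 mL + 22.2 mL = 23.85 mL total → factor 23.85/1.65 = 14.455
Step 4: 375 μL brought to 48.5 mL → factor 48500/375 = 129.33
Overall dilution factor = 8 × 53.941 × 14.455 × 129.33 = 8.0672 × 10^5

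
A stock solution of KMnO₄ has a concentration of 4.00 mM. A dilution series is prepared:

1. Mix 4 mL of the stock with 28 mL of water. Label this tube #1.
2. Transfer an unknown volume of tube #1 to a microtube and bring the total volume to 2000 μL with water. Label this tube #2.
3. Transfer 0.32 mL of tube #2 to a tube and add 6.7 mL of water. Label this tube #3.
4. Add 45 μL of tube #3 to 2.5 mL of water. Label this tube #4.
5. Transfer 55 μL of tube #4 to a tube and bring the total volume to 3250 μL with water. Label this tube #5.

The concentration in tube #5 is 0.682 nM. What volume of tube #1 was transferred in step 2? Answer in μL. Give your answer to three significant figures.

Step 1: 4 mL + 28 mL = 32 mL total → factor 32/4 = 8
Step 2: v brought to 2000 μL → factor = 2000 μL/v
Step 3: 0.32 mL + 6.7 mL = 7.02 mL total → factor 7.02/0.32 = 21.938
Step 4: 45 μL + 2.5 mL = 2545 μL total → factor 2545/45 = 56.556
Step 5: 55 μL brought to 3250 μL → factor 3250/55 = 59.091
Product of known-step factors = 5.8651 × 10^5
Overall factor = 4.00 mM / (0.682 nM) = 5.8651 × 10^6
Step-2 factor = 5.8651 × 10^6 / 5.8651 × 10^5 = 10
v = 2000 μL / 10 = 200 μL

200 μL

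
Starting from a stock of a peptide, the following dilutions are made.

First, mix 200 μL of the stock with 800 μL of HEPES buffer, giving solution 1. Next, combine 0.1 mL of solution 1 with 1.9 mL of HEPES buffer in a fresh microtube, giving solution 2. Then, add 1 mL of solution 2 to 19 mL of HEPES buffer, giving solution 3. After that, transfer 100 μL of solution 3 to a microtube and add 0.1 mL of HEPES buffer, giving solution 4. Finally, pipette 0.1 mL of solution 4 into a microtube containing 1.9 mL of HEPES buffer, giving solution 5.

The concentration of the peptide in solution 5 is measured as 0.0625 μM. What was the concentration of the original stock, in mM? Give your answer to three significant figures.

Step 1: 200 μL + 800 μL = 1000 μL total → factor 1000/200 = 5
Step 2: 0.1 mL + 1.9 mL = 2 mL total → factor 2/0.1 = 20
Step 3: 1 mL + 19 mL = 20 mL total → factor 20/1 = 20
Step 4: 100 μL + 0.1 mL = 200 μL total → factor 200/100 = 2
Step 5: 0.1 mL + 1.9 mL = 2 mL total → factor 2/0.1 = 20
Overall dilution factor = 5 × 20 × 20 × 2 × 20 = 80000
Stock = 0.0625 μM × 80000 = 5000 μM = 5.00 mM

5.00 mM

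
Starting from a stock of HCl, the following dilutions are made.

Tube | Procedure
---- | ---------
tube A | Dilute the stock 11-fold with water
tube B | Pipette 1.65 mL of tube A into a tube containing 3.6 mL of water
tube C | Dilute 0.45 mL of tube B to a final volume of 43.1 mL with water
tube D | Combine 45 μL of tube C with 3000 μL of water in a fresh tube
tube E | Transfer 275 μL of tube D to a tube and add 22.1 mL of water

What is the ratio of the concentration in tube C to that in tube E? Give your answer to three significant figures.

5.51 × 10^3

Step 1: 11-fold → factor 11
Step 2: 1.65 mL + 3.6 mL = 5.25 mL total → factor 5.25/1.65 = 3.1818
Step 3: 0.45 mL brought to 43.1 mL → factor 43.1/0.45 = 95.778
Step 4: 45 μL + 3000 μL = 3045 μL total → factor 3045/45 = 67.667
Step 5: 275 μL + 22.1 mL = 22375 μL total → factor 22375/275 = 81.364
Dilution factor to tube C = 3352.2; to tube E = 1.8456 × 10^7
[tube C]/[tube E] = (factor to tube E)/(factor to tube C) = 1.8456 × 10^7/3352.2 = 5.51 × 10^3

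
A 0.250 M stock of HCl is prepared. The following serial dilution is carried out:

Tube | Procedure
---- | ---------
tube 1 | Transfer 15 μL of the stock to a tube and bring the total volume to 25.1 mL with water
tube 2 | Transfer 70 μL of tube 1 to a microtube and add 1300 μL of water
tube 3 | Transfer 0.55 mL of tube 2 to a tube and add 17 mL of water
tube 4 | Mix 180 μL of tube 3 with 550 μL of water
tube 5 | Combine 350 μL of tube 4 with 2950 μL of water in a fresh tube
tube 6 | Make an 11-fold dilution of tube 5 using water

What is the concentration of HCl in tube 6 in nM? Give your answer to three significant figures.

0.569 nM

Step 1: 15 μL brought to 25.1 mL → factor 25100/15 = 1673.3
Step 2: 70 μL + 1300 μL = 1370 μL total → factor 1370/70 = 19.571
Step 3: 0.55 mL + 17 mL = 17.55 mL total → factor 17.55/0.55 = 31.909
Step 4: 180 μL + 550 μL = 730 μL total → factor 730/180 = 4.0556
Step 5: 350 μL + 2950 μL = 3300 μL total → factor 3300/350 = 9.4286
Step 6: 11-fold → factor 11
Overall dilution factor = 1673.3 × 19.571 × 31.909 × 4.0556 × 9.4286 × 11 = 4.3955 × 10^8
Final = 0.250 M / 4.3955 × 10^8 = 5.688 × 10^-10 M = 0.569 nM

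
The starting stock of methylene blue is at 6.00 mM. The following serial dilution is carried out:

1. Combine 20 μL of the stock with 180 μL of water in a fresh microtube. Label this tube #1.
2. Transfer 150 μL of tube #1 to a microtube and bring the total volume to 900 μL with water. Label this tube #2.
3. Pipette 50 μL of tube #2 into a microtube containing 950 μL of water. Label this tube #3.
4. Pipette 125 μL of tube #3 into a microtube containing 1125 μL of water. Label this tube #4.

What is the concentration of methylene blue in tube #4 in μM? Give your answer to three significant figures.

Step 1: 20 μL + 180 μL = 200 μL total → factor 200/20 = 10
Step 2: 150 μL brought to 900 μL → factor 900/150 = 6
Step 3: 50 μL + 950 μL = 1000 μL total → factor 1000/50 = 20
Step 4: 125 μL + 1125 μL = 1250 μL total → factor 1250/125 = 10
Overall dilution factor = 10 × 6 × 20 × 10 = 12000
Final = 6.00 mM / 12000 = 0.0005000 mM = 0.500 μM

0.500 μM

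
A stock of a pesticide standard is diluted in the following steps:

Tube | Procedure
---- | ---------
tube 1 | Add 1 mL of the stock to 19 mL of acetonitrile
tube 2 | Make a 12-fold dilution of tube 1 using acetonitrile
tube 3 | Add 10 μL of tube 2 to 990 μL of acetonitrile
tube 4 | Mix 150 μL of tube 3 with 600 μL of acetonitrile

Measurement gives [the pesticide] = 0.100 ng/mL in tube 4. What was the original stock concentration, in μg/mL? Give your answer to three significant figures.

12.0 μg/mL

Step 1: 1 mL + 19 mL = 20 mL total → factor 20/1 = 20
Step 2: 12-fold → factor 12
Step 3: 10 μL + 990 μL = 1000 μL total → factor 1000/10 = 100
Step 4: 150 μL + 600 μL = 750 μL total → factor 750/150 = 5
Overall dilution factor = 20 × 12 × 100 × 5 = 1.2 × 10^5
Stock = 0.100 ng/mL × 1.2 × 10^5 = 1.200 × 10^4 ng/mL = 12.0 μg/mL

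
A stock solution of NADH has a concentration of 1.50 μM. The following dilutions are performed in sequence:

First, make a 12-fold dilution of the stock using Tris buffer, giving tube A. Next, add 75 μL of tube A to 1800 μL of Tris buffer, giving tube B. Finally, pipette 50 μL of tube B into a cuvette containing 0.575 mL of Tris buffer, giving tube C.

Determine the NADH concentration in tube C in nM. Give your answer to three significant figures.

0.400 nM

Step 1: 12-fold → factor 12
Step 2: 75 μL + 1800 μL = 1875 μL total → factor 1875/75 = 25
Step 3: 50 μL + 0.575 mL = 625 μL total → factor 625/50 = 12.5
Overall dilution factor = 12 × 25 × 12.5 = 3750
Final = 1.50 μM / 3750 = 0.0004000 μM = 0.400 nM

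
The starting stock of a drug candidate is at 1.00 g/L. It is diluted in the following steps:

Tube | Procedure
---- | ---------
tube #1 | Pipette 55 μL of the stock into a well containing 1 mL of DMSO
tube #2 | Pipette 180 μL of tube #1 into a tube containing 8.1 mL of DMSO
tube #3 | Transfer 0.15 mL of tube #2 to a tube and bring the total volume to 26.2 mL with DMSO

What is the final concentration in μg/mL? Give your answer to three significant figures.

0.00649 μg/mL

Step 1: 55 μL + 1 mL = 1055 μL total → factor 1055/55 = 19.182
Step 2: 180 μL + 8.1 mL = 8280 μL total → factor 8280/180 = 46
Step 3: 0.15 mL brought to 26.2 mL → factor 26.2/0.15 = 174.67
Overall dilution factor = 19.182 × 46 × 174.67 = 1.5412 × 10^5
Final = 1.00 g/L / 1.5412 × 10^5 = 6.488 × 10^-6 g/L = 0.00649 μg/mL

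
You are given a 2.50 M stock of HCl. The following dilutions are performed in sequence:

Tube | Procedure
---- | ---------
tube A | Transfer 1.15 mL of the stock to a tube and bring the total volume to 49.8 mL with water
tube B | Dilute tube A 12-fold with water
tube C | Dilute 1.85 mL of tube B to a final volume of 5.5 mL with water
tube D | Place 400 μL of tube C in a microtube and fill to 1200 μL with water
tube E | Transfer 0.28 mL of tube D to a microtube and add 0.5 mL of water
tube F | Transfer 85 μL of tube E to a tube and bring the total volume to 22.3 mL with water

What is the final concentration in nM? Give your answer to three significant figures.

Step 1: 1.15 mL brought to 49.8 mL → factor 49.8/1.15 = 43.304
Step 2: 12-fold → factor 12
Step 3: 1.85 mL brought to 5.5 mL → factor 5.5/1.85 = 2.973
Step 4: 400 μL brought to 1200 μL → factor 1200/400 = 3
Step 5: 0.28 mL + 0.5 mL = 0.78 mL total → factor 0.78/0.28 = 2.7857
Step 6: 85 μL brought to 22.3 mL → factor 22300/85 = 262.35
Overall dilution factor = 43.304 × 12 × 2.973 × 3 × 2.7857 × 262.35 = 3.3873 × 10^6
Final = 2.50 M / 3.3873 × 10^6 = 7.381 × 10^-7 M = 738 nM

738 nM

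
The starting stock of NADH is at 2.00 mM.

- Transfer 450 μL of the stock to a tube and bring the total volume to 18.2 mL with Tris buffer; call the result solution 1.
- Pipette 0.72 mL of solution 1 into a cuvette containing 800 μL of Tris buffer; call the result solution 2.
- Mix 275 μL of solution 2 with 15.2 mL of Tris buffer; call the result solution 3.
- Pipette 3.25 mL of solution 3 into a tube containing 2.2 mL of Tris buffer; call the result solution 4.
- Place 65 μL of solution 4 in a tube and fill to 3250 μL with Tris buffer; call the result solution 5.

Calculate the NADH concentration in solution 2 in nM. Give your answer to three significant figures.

Step 1: 450 μL brought to 18.2 mL → factor 18200/450 = 40.444
Step 2: 0.72 mL + 800 μL = 1.52 mL total → factor 1.52/0.72 = 2.1111
Dilution factor through solution 2 = 40.444 × 2.1111 = 85.383
[solution 2] = 2.00 mM / 85.383 = 0.02342 mM = 2.34 × 10^4 nM

2.34 × 10^4 nM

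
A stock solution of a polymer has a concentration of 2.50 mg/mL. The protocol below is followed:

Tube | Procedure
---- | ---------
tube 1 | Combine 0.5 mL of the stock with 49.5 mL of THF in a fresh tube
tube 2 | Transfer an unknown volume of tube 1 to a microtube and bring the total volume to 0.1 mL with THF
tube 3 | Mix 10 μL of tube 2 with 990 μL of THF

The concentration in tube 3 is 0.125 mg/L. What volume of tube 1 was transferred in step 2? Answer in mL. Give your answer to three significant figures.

Step 1: 0.5 mL + 49.5 mL = 50 mL total → factor 50/0.5 = 100
Step 2: v brought to 0.1 mL → factor = 0.1 mL/v
Step 3: 10 μL + 990 μL = 1000 μL total → factor 1000/10 = 100
Product of known-step factors = 10000
Overall factor = 2.50 mg/mL / (0.125 mg/L) = 20000
Step-2 factor = 20000 / 10000 = 2
v = 0.1 mL / 2 = 0.0500 mL

0.0500 mL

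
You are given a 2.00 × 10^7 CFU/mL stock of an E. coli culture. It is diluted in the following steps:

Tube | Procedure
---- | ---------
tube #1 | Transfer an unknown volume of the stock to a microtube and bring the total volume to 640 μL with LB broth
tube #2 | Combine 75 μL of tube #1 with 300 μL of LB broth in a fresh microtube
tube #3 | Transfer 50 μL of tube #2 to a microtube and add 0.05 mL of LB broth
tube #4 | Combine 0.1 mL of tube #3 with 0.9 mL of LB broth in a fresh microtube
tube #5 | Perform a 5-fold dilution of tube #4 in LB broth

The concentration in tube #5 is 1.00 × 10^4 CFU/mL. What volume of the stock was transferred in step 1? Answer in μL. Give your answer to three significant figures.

160 μL

Step 1: v brought to 640 μL → factor = 640 μL/v
Step 2: 75 μL + 300 μL = 375 μL total → factor 375/75 = 5
Step 3: 50 μL + 0.05 mL = 100 μL total → factor 100/50 = 2
Step 4: 0.1 mL + 0.9 mL = 1 mL total → factor 1/0.1 = 10
Step 5: 5-fold → factor 5
Product of known-step factors = 500
Overall factor = 2.00 × 10^7 CFU/mL / (1.00 × 10^4 CFU/mL) = 2000
Step-1 factor = 2000 / 500 = 4
v = 640 μL / 4 = 160 μL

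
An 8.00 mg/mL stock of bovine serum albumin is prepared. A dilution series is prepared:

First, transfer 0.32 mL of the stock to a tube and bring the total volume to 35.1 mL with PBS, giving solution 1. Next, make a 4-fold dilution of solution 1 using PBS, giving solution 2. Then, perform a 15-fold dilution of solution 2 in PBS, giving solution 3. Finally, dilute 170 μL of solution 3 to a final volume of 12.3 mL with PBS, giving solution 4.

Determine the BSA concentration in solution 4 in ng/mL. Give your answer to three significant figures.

Step 1: 0.32 mL brought to 35.1 mL → factor 35.1/0.32 = 109.69
Step 2: 4-fold → factor 4
Step 3: 15-fold → factor 15
Step 4: 170 μL brought to 12.3 mL → factor 12300/170 = 72.353
Overall dilution factor = 109.69 × 4 × 15 × 72.353 = 4.7617 × 10^5
Final = 8.00 mg/mL / 4.7617 × 10^5 = 1.680 × 10^-5 mg/mL = 16.8 ng/mL

16.8 ng/mL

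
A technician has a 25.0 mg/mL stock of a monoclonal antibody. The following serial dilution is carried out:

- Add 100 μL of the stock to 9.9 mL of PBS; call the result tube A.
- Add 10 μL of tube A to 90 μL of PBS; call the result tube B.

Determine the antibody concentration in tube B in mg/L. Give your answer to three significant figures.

25.0 mg/L

Step 1: 100 μL + 9.9 mL = 10000 μL total → factor 10000/100 = 100
Step 2: 10 μL + 90 μL = 100 μL total → factor 100/10 = 10
Overall dilution factor = 100 × 10 = 1000
Final = 25.0 mg/mL / 1000 = 0.02500 mg/mL = 25.0 mg/L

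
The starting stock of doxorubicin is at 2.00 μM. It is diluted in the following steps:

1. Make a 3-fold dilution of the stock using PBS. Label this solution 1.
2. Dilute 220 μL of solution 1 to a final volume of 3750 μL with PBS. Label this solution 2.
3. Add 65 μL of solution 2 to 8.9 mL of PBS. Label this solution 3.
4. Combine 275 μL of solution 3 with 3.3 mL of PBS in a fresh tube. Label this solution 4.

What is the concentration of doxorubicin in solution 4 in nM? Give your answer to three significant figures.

Step 1: 3-fold → factor 3
Step 2: 220 μL brought to 3750 μL → factor 3750/220 = 17.045
Step 3: 65 μL + 8.9 mL = 8965 μL total → factor 8965/65 = 137.92
Step 4: 275 μL + 3.3 mL = 3575 μL total → factor 3575/275 = 13
Overall dilution factor = 3 × 17.045 × 137.92 × 13 = 91688
Final = 2.00 μM / 91688 = 2.181 × 10^-5 μM = 0.0218 nM

0.0218 nM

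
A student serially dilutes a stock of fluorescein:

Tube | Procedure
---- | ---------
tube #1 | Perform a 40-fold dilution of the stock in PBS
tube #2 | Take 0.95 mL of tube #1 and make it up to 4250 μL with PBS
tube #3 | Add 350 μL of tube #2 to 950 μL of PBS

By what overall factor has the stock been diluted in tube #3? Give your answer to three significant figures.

Step 1: 40-fold → factor 40
Step 2: 0.95 mL brought to 4250 μL → factor 4.25/0.95 = 4.4737
Step 3: 350 μL + 950 μL = 1300 μL total → factor 1300/350 = 3.7143
Overall dilution factor = 40 × 4.4737 × 3.7143 = 664.66

665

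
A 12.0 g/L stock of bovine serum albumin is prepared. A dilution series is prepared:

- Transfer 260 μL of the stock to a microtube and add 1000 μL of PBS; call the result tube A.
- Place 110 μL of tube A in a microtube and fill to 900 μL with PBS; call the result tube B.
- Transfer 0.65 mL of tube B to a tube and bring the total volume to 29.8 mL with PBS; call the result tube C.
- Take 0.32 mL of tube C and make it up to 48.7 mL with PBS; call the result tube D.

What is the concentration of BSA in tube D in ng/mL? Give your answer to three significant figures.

43.4 ng/mL

Step 1: 260 μL + 1000 μL = 1260 μL total → factor 1260/260 = 4.8462
Step 2: 110 μL brought to 900 μL → factor 900/110 = 8.1818
Step 3: 0.65 mL brought to 29.8 mL → factor 29.8/0.65 = 45.846
Step 4: 0.32 mL brought to 48.7 mL → factor 48.7/0.32 = 152.19
Overall dilution factor = 4.8462 × 8.1818 × 45.846 × 152.19 = 2.7665 × 10^5
Final = 12.0 g/L / 2.7665 × 10^5 = 4.338 × 10^-5 g/L = 43.4 ng/mL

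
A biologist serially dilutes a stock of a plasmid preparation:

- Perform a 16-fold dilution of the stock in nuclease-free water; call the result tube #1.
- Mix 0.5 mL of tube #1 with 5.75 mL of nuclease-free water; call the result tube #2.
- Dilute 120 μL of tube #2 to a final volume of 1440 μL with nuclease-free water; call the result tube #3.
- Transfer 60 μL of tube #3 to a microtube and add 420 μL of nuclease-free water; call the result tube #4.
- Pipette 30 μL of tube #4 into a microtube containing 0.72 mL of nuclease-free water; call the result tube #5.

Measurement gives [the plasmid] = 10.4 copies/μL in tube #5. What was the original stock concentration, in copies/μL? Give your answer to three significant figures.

4.99 × 10^6 copies/μL

Step 1: 16-fold → factor 16
Step 2: 0.5 mL + 5.75 mL = 6.25 mL total → factor 6.25/0.5 = 12.5
Step 3: 120 μL brought to 1440 μL → factor 1440/120 = 12
Step 4: 60 μL + 420 μL = 480 μL total → factor 480/60 = 8
Step 5: 30 μL + 0.72 mL = 750 μL total → factor 750/30 = 25
Overall dilution factor = 16 × 12.5 × 12 × 8 × 25 = 4.8 × 10^5
Stock = 10.4 copies/μL × 4.8 × 10^5 = 4.99 × 10^6 copies/μL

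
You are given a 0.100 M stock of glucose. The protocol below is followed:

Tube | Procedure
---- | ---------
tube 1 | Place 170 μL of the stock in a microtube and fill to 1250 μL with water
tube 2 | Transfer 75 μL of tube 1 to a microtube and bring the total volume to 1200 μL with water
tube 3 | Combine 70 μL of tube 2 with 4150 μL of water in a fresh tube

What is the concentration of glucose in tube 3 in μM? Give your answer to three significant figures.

Step 1: 170 μL brought to 1250 μL → factor 1250/170 = 7.3529
Step 2: 75 μL brought to 1200 μL → factor 1200/75 = 16
Step 3: 70 μL + 4150 μL = 4220 μL total → factor 4220/70 = 60.286
Overall dilution factor = 7.3529 × 16 × 60.286 = 7092.4
Final = 0.100 M / 7092.4 = 1.410 × 10^-5 M = 14.1 μM

14.1 μM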